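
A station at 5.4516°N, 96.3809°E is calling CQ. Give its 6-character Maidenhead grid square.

NJ85ek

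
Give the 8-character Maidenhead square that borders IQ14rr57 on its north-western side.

IQ14rr48

Longitude extended square 5; −1 → 4.
Latitude extended square 7; +1 → 8.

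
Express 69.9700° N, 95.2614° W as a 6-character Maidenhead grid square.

Shift to the Maidenhead origin (180°W, 90°S): lon 84.7386, lat 159.9700.
Field: lon ⌊84.7386/20⌋ = 4 → E; lat ⌊159.9700/10⌋ = 15 → P.
Square: lon ⌊4.7386/2⌋ = 2; lat ⌊9.9700/1⌋ = 9.
Subsquare: lon ⌊0.7386/0.0833333⌋ = 8 → i; lat ⌊0.9700/0.0416667⌋ = 23 → x.

EP29ix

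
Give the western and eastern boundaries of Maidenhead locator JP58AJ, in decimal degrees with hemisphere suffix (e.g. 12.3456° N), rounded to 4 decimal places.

Field J=9, P=15: +9·20° lon, +15·10° lat → SW at lon 0°, lat 60°.
Square 5, 8: +5·2° lon, +8·1° lat → SW at lon 10°, lat 68°.
Subsquare a=0, j=9: +0·0.0833333° lon, +9·0.0416667° lat → SW at lon 10°, lat 68.375°.
Cell spans 0.0833333° lon × 0.0416667° lat.
west 10.0000° E, east 10.0833° E.

10.0000° E, 10.0833° E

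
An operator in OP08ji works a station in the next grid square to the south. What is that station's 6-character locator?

OP08jh

Latitude subsquare i = 8; −1 → 7 = h.
The longitude characters are unchanged.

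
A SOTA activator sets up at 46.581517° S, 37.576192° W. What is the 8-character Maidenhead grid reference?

Offset from 180°W / 90°S: lon 142.42381°, lat 43.41848°.
Field (20°×10°, letters A–R): lon ⌊142.42381/20⌋ = 7 → H; lat ⌊43.41848/10⌋ = 4 → E.
Square (2°×1°, digits 0–9): lon ⌊2.42381/2⌋ = 1; lat ⌊3.41848/1⌋ = 3.
Subsquare (5′×2.5′, letters a–x): lon ⌊0.42381/0.0833333⌋ = 5 → f; lat ⌊0.41848/0.0416667⌋ = 10 → k.
Extended square (30″×15″, digits 0–9): lon ⌊0.00714/0.00833333⌋ = 0; lat ⌊0.00182/0.00416667⌋ = 0.

HE13fk00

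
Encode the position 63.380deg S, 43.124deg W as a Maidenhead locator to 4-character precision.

GC86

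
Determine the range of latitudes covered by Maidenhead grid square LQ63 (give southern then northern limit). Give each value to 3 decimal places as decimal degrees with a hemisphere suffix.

Field L=11, Q=16: +11·20° lon, +16·10° lat → SW at lon 40°, lat 70°.
Square 6, 3: +6·2° lon, +3·1° lat → SW at lon 52°, lat 73°.
Cell spans 2° lon × 1° lat.
south 73.000° N, north 74.000° N.

73.000° N, 74.000° N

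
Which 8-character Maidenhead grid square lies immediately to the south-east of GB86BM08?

GB86bm17

Longitude extended square 0; +1 → 1.
Latitude extended square 8; −1 → 7.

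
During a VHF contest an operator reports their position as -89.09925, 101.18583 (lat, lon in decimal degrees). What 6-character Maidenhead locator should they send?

Offset from 180°W / 90°S: lon 281.1858°, lat 0.9008°.
Field: lon ⌊281.1858/20⌋ = 14 → O; lat ⌊0.9008/10⌋ = 0 → A.
Square: lon ⌊1.1858/2⌋ = 0; lat ⌊0.9008/1⌋ = 0.
Subsquare: lon ⌊1.1858/0.0833333⌋ = 14 → o; lat ⌊0.9008/0.0416667⌋ = 21 → v.

OA00ov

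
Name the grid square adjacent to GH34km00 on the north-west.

GH34jm91

Longitude extended square 0; −1 → -1, wraps to 9, carry into subsquare.
Longitude subsquare k = 10; −1 → 9 = j.
Latitude extended square 0; +1 → 1.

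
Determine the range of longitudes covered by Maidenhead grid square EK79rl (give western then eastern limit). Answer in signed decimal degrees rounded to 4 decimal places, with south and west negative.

-84.5833, -84.5000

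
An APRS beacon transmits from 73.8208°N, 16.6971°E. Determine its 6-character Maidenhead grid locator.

Add 180° to longitude and 90° to latitude: 196.6971, 163.8208.
Field: lon ⌊196.6971/20⌋ = 9 → J; lat ⌊163.8208/10⌋ = 16 → Q.
Square: lon ⌊16.6971/2⌋ = 8; lat ⌊3.8208/1⌋ = 3.
Subsquare: lon ⌊0.6971/0.0833333⌋ = 8 → i; lat ⌊0.8208/0.0416667⌋ = 19 → t.

JQ83it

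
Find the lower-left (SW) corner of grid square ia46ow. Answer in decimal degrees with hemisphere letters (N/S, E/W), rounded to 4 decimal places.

Field I=8, A=0: +8·20° lon, +0·10° lat → SW at lon -20°, lat -90°.
Square 4, 6: +4·2° lon, +6·1° lat → SW at lon -12°, lat -84°.
Subsquare o=14, w=22: +14·0.0833333° lon, +22·0.0416667° lat → SW at lon -10.8333°, lat -83.0833°.
latitude 83.0833° S, longitude 10.8333° W.

83.0833° S, 10.8333° W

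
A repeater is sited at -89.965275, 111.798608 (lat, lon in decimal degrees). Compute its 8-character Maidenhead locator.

OA50va58

Shift to the Maidenhead origin (180°W, 90°S): lon 291.79861, lat 0.03472.
Field: 291.79861/20 → 14 → O, 0.03472/10 → 0 → A; chars OA.
Square: 11.79861/2 → 5, 0.03472/1 → 0; chars 50.
Subsquare: 1.79861/0.0833333 → 21 → v, 0.03472/0.0416667 → 0 → a; chars va.
Extended square: 0.04861/0.00833333 → 5, 0.03472/0.00416667 → 8; chars 58.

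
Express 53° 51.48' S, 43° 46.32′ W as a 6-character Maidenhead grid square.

GD86cd

Shift to the Maidenhead origin (180°W, 90°S): lon 136.2280, lat 36.1420.
Field: 136.2280/20 → 6 → G, 36.1420/10 → 3 → D; chars GD.
Square: 16.2280/2 → 8, 6.1420/1 → 6; chars 86.
Subsquare: 0.2280/0.0833333 → 2 → c, 0.1420/0.0416667 → 3 → d; chars cd.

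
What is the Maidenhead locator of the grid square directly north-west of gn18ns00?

GN18ms91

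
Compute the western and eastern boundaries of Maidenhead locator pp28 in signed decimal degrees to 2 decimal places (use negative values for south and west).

Field P=15, P=15: +15·20° lon, +15·10° lat → SW at lon 120°, lat 60°.
Square 2, 8: +2·2° lon, +8·1° lat → SW at lon 124°, lat 68°.
Cell spans 2° lon × 1° lat.
west 124.00, east 126.00.

124.00, 126.00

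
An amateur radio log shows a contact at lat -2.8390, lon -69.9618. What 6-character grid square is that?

FI57ad

Add 180° to longitude and 90° to latitude: 110.0382, 87.1610.
Field: lon ⌊110.0382/20⌋ = 5 → F; lat ⌊87.1610/10⌋ = 8 → I.
Square: lon ⌊10.0382/2⌋ = 5; lat ⌊7.1610/1⌋ = 7.
Subsquare: lon ⌊0.0382/0.0833333⌋ = 0 → a; lat ⌊0.1610/0.0416667⌋ = 3 → d.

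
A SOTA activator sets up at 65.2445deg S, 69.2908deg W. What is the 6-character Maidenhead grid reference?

FC54is

Offset from 180°W / 90°S: lon 110.7092°, lat 24.7555°.
Field: 110.7092/20 → 5 → F, 24.7555/10 → 2 → C; chars FC.
Square: 10.7092/2 → 5, 4.7555/1 → 4; chars 54.
Subsquare: 0.7092/0.0833333 → 8 → i, 0.7555/0.0416667 → 18 → s; chars is.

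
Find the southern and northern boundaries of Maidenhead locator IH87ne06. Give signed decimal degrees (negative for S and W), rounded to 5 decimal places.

-12.80833, -12.80417

Field I=8, H=7: +8·20° lon, +7·10° lat → SW at lon -20°, lat -20°.
Square 8, 7: +8·2° lon, +7·1° lat → SW at lon -4°, lat -13°.
Subsquare n=13, e=4: +13·0.0833333° lon, +4·0.0416667° lat → SW at lon -2.91667°, lat -12.8333°.
Extended square 0, 6: +0·0.00833333° lon, +6·0.00416667° lat → SW at lon -2.91667°, lat -12.8083°.
Cell spans 0.00833333° lon × 0.00416667° lat.
south -12.80833, north -12.80417.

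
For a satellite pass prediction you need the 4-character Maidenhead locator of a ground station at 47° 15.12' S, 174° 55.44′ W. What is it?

Shift to the Maidenhead origin (180°W, 90°S): lon 5.08, lat 42.75.
Field: lon ⌊5.08/20⌋ = 0 → A; lat ⌊42.75/10⌋ = 4 → E.
Square: lon ⌊5.08/2⌋ = 2; lat ⌊2.75/1⌋ = 2.

AE22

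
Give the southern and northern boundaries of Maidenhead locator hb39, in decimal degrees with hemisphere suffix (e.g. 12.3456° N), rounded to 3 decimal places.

Field H=7, B=1: +7·20° lon, +1·10° lat → SW at lon -40°, lat -80°.
Square 3, 9: +3·2° lon, +9·1° lat → SW at lon -34°, lat -71°.
Cell spans 2° lon × 1° lat.
south 71.000° S, north 70.000° S.

71.000° S, 70.000° S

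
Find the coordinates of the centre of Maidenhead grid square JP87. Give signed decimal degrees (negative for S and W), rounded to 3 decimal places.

67.500, 17.000

Field J=9, P=15: +9·20° lon, +15·10° lat → SW at lon 0°, lat 60°.
Square 8, 7: +8·2° lon, +7·1° lat → SW at lon 16°, lat 67°.
Cell spans 2° lon × 1° lat. Centre is SW corner plus half of each.
latitude 67.500, longitude 17.000.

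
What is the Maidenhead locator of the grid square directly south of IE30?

ID39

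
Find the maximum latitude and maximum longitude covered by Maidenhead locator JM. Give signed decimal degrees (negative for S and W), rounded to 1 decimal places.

40.0, 20.0

Field J=9, M=12: +9·20° lon, +12·10° lat → SW at lon 0°, lat 30°.
Cell spans 20° lon × 10° lat. NE corner is SW corner plus one full cell.
latitude 40.0, longitude 20.0.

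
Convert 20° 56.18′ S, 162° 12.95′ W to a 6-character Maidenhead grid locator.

Offset from 180°W / 90°S: lon 17.7842°, lat 69.0637°.
Field (20°×10°, letters A–R): lon ⌊17.7842/20⌋ = 0 → A; lat ⌊69.0637/10⌋ = 6 → G.
Square (2°×1°, digits 0–9): lon ⌊17.7842/2⌋ = 8; lat ⌊9.0637/1⌋ = 9.
Subsquare (5′×2.5′, letters a–x): lon ⌊1.7842/0.0833333⌋ = 21 → v; lat ⌊0.0637/0.0416667⌋ = 1 → b.

AG89vb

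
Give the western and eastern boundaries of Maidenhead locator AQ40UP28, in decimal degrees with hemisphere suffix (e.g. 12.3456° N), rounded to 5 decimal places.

170.31667° W, 170.30833° W

Field A=0, Q=16: +0·20° lon, +16·10° lat → SW at lon -180°, lat 70°.
Square 4, 0: +4·2° lon, +0·1° lat → SW at lon -172°, lat 70°.
Subsquare u=20, p=15: +20·0.0833333° lon, +15·0.0416667° lat → SW at lon -170.333°, lat 70.625°.
Extended square 2, 8: +2·0.00833333° lon, +8·0.00416667° lat → SW at lon -170.317°, lat 70.6583°.
Cell spans 0.00833333° lon × 0.00416667° lat.
west 170.31667° W, east 170.30833° W.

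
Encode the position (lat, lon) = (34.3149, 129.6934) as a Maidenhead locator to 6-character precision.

PM44uh

Shift to the Maidenhead origin (180°W, 90°S): lon 309.6934, lat 124.3149.
Field: 309.6934/20 → 15 → P, 124.3149/10 → 12 → M; chars PM.
Square: 9.6934/2 → 4, 4.3149/1 → 4; chars 44.
Subsquare: 1.6934/0.0833333 → 20 → u, 0.3149/0.0416667 → 7 → h; chars uh.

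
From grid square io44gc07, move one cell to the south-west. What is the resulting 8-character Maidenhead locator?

Longitude extended square 0; −1 → -1, wraps to 9, carry into subsquare.
Longitude subsquare g = 6; −1 → 5 = f.
Latitude extended square 7; −1 → 6.

IO44fc96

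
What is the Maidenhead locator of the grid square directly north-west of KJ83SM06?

KJ83rm97

Longitude extended square 0; −1 → -1, wraps to 9, carry into subsquare.
Longitude subsquare s = 18; −1 → 17 = r.
Latitude extended square 6; +1 → 7.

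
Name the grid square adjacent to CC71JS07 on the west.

CC71is97

Longitude extended square 0; −1 → -1, wraps to 9, carry into subsquare.
Longitude subsquare j = 9; −1 → 8 = i.
The latitude characters are unchanged.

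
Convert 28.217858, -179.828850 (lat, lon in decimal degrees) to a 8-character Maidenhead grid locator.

AL08cf02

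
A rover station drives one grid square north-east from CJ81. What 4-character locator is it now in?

Longitude square 8; +1 → 9.
Latitude square 1; +1 → 2.

CJ92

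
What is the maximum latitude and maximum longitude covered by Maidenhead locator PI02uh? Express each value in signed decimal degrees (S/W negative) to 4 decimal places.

-7.6667, 121.7500

Field P=15, I=8: +15·20° lon, +8·10° lat → SW at lon 120°, lat -10°.
Square 0, 2: +0·2° lon, +2·1° lat → SW at lon 120°, lat -8°.
Subsquare u=20, h=7: +20·0.0833333° lon, +7·0.0416667° lat → SW at lon 121.667°, lat -7.70833°.
Cell spans 0.0833333° lon × 0.0416667° lat. NE corner is SW corner plus one full cell.
latitude -7.6667, longitude 121.7500.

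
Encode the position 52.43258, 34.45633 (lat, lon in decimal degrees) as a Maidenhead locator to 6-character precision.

Offset from 180°W / 90°S: lon 214.4563°, lat 142.4326°.
Field (20°×10°, letters A–R): lon ⌊214.4563/20⌋ = 10 → K; lat ⌊142.4326/10⌋ = 14 → O.
Square (2°×1°, digits 0–9): lon ⌊14.4563/2⌋ = 7; lat ⌊2.4326/1⌋ = 2.
Subsquare (5′×2.5′, letters a–x): lon ⌊0.4563/0.0833333⌋ = 5 → f; lat ⌊0.4326/0.0416667⌋ = 10 → k.

KO72fk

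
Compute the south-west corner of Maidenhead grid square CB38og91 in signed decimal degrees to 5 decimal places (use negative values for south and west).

-71.74583, -132.75833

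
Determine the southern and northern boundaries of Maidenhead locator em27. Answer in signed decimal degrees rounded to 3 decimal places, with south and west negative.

37.000, 38.000

Field E=4, M=12: +4·20° lon, +12·10° lat → SW at lon -100°, lat 30°.
Square 2, 7: +2·2° lon, +7·1° lat → SW at lon -96°, lat 37°.
Cell spans 2° lon × 1° lat.
south 37.000, north 38.000.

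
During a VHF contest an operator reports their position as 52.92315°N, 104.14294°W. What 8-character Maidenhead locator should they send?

DO72ww21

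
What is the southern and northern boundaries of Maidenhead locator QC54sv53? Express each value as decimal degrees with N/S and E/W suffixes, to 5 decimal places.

65.11250° S, 65.10833° S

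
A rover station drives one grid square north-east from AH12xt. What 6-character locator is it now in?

AH22au

Longitude subsquare x = 23; +1 → 24, wraps to 0 = a, carry into square.
Longitude square 1; +1 → 2.
Latitude subsquare t = 19; +1 → 20 = u.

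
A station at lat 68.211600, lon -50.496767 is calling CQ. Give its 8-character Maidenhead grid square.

Add 180° to longitude and 90° to latitude: 129.50323, 158.21160.
Field (20°×10°, letters A–R): 129.50323/20 → 6 → G, 158.21160/10 → 15 → P; chars GP.
Square (2°×1°, digits 0–9): 9.50323/2 → 4, 8.21160/1 → 8; chars 48.
Subsquare (5′×2.5′, letters a–x): 1.50323/0.0833333 → 18 → s, 0.21160/0.0416667 → 5 → f; chars sf.
Extended square (30″×15″, digits 0–9): 0.00323/0.00833333 → 0, 0.00327/0.00416667 → 0; chars 00.

GP48sf00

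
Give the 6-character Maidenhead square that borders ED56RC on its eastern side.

ED56sc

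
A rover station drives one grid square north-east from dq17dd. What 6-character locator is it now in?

Longitude subsquare d = 3; +1 → 4 = e.
Latitude subsquare d = 3; +1 → 4 = e.

DQ17ee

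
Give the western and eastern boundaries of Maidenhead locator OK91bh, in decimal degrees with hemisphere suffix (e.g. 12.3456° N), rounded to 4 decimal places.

118.0833° E, 118.1667° E

Field O=14, K=10: +14·20° lon, +10·10° lat → SW at lon 100°, lat 10°.
Square 9, 1: +9·2° lon, +1·1° lat → SW at lon 118°, lat 11°.
Subsquare b=1, h=7: +1·0.0833333° lon, +7·0.0416667° lat → SW at lon 118.083°, lat 11.2917°.
Cell spans 0.0833333° lon × 0.0416667° lat.
west 118.0833° E, east 118.1667° E.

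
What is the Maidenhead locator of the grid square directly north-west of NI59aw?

Longitude subsquare a = 0; −1 → -1, wraps to 23 = x, carry into square.
Longitude square 5; −1 → 4.
Latitude subsquare w = 22; +1 → 23 = x.

NI49xx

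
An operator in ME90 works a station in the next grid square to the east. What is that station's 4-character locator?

NE00

Longitude square 9; +1 → 10, wraps to 0, carry into field.
Longitude field M = 12; +1 → 13 = N.
The latitude characters are unchanged.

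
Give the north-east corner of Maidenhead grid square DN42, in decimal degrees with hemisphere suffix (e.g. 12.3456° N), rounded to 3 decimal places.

43.000° N, 110.000° W

Field D=3, N=13: +3·20° lon, +13·10° lat → SW at lon -120°, lat 40°.
Square 4, 2: +4·2° lon, +2·1° lat → SW at lon -112°, lat 42°.
Cell spans 2° lon × 1° lat. NE corner is SW corner plus one full cell.
latitude 43.000° N, longitude 110.000° W.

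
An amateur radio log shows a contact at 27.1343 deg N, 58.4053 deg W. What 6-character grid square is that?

GL07td

Offset from 180°W / 90°S: lon 121.5947°, lat 117.1343°.
Field: lon ⌊121.5947/20⌋ = 6 → G; lat ⌊117.1343/10⌋ = 11 → L.
Square: lon ⌊1.5947/2⌋ = 0; lat ⌊7.1343/1⌋ = 7.
Subsquare: lon ⌊1.5947/0.0833333⌋ = 19 → t; lat ⌊0.1343/0.0416667⌋ = 3 → d.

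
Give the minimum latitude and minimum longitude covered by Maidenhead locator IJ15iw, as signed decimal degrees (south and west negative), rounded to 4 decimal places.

5.9167, -17.3333

Field I=8, J=9: +8·20° lon, +9·10° lat → SW at lon -20°, lat 0°.
Square 1, 5: +1·2° lon, +5·1° lat → SW at lon -18°, lat 5°.
Subsquare i=8, w=22: +8·0.0833333° lon, +22·0.0416667° lat → SW at lon -17.3333°, lat 5.91667°.
latitude 5.9167, longitude -17.3333.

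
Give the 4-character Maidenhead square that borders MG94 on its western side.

Longitude square 9; −1 → 8.
The latitude characters are unchanged.

MG84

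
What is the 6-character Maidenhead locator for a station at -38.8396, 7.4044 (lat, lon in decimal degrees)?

JF31qd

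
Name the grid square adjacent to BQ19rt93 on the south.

BQ19rt92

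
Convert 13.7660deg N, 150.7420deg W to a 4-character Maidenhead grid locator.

BK43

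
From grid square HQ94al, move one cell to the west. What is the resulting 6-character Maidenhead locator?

Longitude subsquare a = 0; −1 → -1, wraps to 23 = x, carry into square.
Longitude square 9; −1 → 8.
The latitude characters are unchanged.

HQ84xl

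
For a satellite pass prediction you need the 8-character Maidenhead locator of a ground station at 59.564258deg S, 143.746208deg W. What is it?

BD80dk04

Offset from 180°W / 90°S: lon 36.25379°, lat 30.43574°.
Field: 36.25379/20 → 1 → B, 30.43574/10 → 3 → D; chars BD.
Square: 16.25379/2 → 8, 0.43574/1 → 0; chars 80.
Subsquare: 0.25379/0.0833333 → 3 → d, 0.43574/0.0416667 → 10 → k; chars dk.
Extended square: 0.00379/0.00833333 → 0, 0.01908/0.00416667 → 4; chars 04.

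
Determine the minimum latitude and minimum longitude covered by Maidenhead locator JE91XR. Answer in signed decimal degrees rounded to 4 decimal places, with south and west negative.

Field J=9, E=4: +9·20° lon, +4·10° lat → SW at lon 0°, lat -50°.
Square 9, 1: +9·2° lon, +1·1° lat → SW at lon 18°, lat -49°.
Subsquare x=23, r=17: +23·0.0833333° lon, +17·0.0416667° lat → SW at lon 19.9167°, lat -48.2917°.
latitude -48.2917, longitude 19.9167.

-48.2917, 19.9167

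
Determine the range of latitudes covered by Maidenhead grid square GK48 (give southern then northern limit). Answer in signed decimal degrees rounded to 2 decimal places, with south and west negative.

18.00, 19.00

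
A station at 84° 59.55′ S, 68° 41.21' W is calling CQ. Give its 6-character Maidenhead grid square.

FA55pa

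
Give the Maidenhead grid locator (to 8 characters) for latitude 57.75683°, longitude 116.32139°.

OO87ds81

Offset from 180°W / 90°S: lon 296.32139°, lat 147.75683°.
Field: lon ⌊296.32139/20⌋ = 14 → O; lat ⌊147.75683/10⌋ = 14 → O.
Square: lon ⌊16.32139/2⌋ = 8; lat ⌊7.75683/1⌋ = 7.
Subsquare: lon ⌊0.32139/0.0833333⌋ = 3 → d; lat ⌊0.75683/0.0416667⌋ = 18 → s.
Extended square: lon ⌊0.07139/0.00833333⌋ = 8; lat ⌊0.00683/0.00416667⌋ = 1.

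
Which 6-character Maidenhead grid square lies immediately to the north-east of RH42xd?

Longitude subsquare x = 23; +1 → 24, wraps to 0 = a, carry into square.
Longitude square 4; +1 → 5.
Latitude subsquare d = 3; +1 → 4 = e.

RH52ae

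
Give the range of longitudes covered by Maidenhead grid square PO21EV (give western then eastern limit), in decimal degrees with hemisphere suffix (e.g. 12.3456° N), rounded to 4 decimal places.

124.3333° E, 124.4167° E

Field P=15, O=14: +15·20° lon, +14·10° lat → SW at lon 120°, lat 50°.
Square 2, 1: +2·2° lon, +1·1° lat → SW at lon 124°, lat 51°.
Subsquare e=4, v=21: +4·0.0833333° lon, +21·0.0416667° lat → SW at lon 124.333°, lat 51.875°.
Cell spans 0.0833333° lon × 0.0416667° lat.
west 124.3333° E, east 124.4167° E.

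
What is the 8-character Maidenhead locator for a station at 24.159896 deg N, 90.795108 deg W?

EL44od48

Shift to the Maidenhead origin (180°W, 90°S): lon 89.20489, lat 114.15990.
Field: 89.20489/20 → 4 → E, 114.15990/10 → 11 → L; chars EL.
Square: 9.20489/2 → 4, 4.15990/1 → 4; chars 44.
Subsquare: 1.20489/0.0833333 → 14 → o, 0.15990/0.0416667 → 3 → d; chars od.
Extended square: 0.03823/0.00833333 → 4, 0.03490/0.00416667 → 8; chars 48.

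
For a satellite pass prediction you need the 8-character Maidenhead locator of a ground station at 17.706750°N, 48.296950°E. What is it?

LK47dq59

Add 180° to longitude and 90° to latitude: 228.29695, 107.70675.
Field (20°×10°, letters A–R): lon ⌊228.29695/20⌋ = 11 → L; lat ⌊107.70675/10⌋ = 10 → K.
Square (2°×1°, digits 0–9): lon ⌊8.29695/2⌋ = 4; lat ⌊7.70675/1⌋ = 7.
Subsquare (5′×2.5′, letters a–x): lon ⌊0.29695/0.0833333⌋ = 3 → d; lat ⌊0.70675/0.0416667⌋ = 16 → q.
Extended square (30″×15″, digits 0–9): lon ⌊0.04695/0.00833333⌋ = 5; lat ⌊0.04008/0.00416667⌋ = 9.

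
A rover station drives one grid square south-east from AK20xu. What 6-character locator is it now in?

AK30at

Longitude subsquare x = 23; +1 → 24, wraps to 0 = a, carry into square.
Longitude square 2; +1 → 3.
Latitude subsquare u = 20; −1 → 19 = t.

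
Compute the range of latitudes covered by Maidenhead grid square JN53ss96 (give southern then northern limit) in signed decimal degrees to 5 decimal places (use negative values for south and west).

Field J=9, N=13: +9·20° lon, +13·10° lat → SW at lon 0°, lat 40°.
Square 5, 3: +5·2° lon, +3·1° lat → SW at lon 10°, lat 43°.
Subsquare s=18, s=18: +18·0.0833333° lon, +18·0.0416667° lat → SW at lon 11.5°, lat 43.75°.
Extended square 9, 6: +9·0.00833333° lon, +6·0.00416667° lat → SW at lon 11.575°, lat 43.775°.
Cell spans 0.00833333° lon × 0.00416667° lat.
south 43.77500, north 43.77917.

43.77500, 43.77917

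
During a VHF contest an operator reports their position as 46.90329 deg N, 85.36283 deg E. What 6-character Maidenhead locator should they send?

Offset from 180°W / 90°S: lon 265.3628°, lat 136.9033°.
Field (20°×10°, letters A–R): lon ⌊265.3628/20⌋ = 13 → N; lat ⌊136.9033/10⌋ = 13 → N.
Square (2°×1°, digits 0–9): lon ⌊5.3628/2⌋ = 2; lat ⌊6.9033/1⌋ = 6.
Subsquare (5′×2.5′, letters a–x): lon ⌊1.3628/0.0833333⌋ = 16 → q; lat ⌊0.9033/0.0416667⌋ = 21 → v.

NN26qv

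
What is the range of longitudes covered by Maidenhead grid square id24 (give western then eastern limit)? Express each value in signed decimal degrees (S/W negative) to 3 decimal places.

Field I=8, D=3: +8·20° lon, +3·10° lat → SW at lon -20°, lat -60°.
Square 2, 4: +2·2° lon, +4·1° lat → SW at lon -16°, lat -56°.
Cell spans 2° lon × 1° lat.
west -16.000, east -14.000.

-16.000, -14.000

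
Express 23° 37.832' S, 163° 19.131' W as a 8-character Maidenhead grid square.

AG86ii18

Shift to the Maidenhead origin (180°W, 90°S): lon 16.68115, lat 66.36947.
Field: lon ⌊16.68115/20⌋ = 0 → A; lat ⌊66.36947/10⌋ = 6 → G.
Square: lon ⌊16.68115/2⌋ = 8; lat ⌊6.36947/1⌋ = 6.
Subsquare: lon ⌊0.68115/0.0833333⌋ = 8 → i; lat ⌊0.36947/0.0416667⌋ = 8 → i.
Extended square: lon ⌊0.01448/0.00833333⌋ = 1; lat ⌊0.03613/0.00416667⌋ = 8.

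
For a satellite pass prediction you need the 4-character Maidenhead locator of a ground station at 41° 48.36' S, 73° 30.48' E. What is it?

Add 180° to longitude and 90° to latitude: 253.51, 48.19.
Field (20°×10°, letters A–R): lon ⌊253.51/20⌋ = 12 → M; lat ⌊48.19/10⌋ = 4 → E.
Square (2°×1°, digits 0–9): lon ⌊13.51/2⌋ = 6; lat ⌊8.19/1⌋ = 8.

ME68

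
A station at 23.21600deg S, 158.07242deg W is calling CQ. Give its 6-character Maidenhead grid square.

Offset from 180°W / 90°S: lon 21.9276°, lat 66.7840°.
Field: lon ⌊21.9276/20⌋ = 1 → B; lat ⌊66.7840/10⌋ = 6 → G.
Square: lon ⌊1.9276/2⌋ = 0; lat ⌊6.7840/1⌋ = 6.
Subsquare: lon ⌊1.9276/0.0833333⌋ = 23 → x; lat ⌊0.7840/0.0416667⌋ = 18 → s.

BG06xs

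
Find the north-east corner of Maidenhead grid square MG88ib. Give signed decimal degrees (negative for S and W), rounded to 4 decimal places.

-21.9167, 76.7500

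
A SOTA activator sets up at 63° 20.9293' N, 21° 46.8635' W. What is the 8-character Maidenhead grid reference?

HP93ci63

Shift to the Maidenhead origin (180°W, 90°S): lon 158.21894, lat 153.34882.
Field: lon ⌊158.21894/20⌋ = 7 → H; lat ⌊153.34882/10⌋ = 15 → P.
Square: lon ⌊18.21894/2⌋ = 9; lat ⌊3.34882/1⌋ = 3.
Subsquare: lon ⌊0.21894/0.0833333⌋ = 2 → c; lat ⌊0.34882/0.0416667⌋ = 8 → i.
Extended square: lon ⌊0.05227/0.00833333⌋ = 6; lat ⌊0.01549/0.00416667⌋ = 3.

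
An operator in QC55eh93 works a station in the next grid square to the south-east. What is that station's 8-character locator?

QC55fh02

Longitude extended square 9; +1 → 10, wraps to 0, carry into subsquare.
Longitude subsquare e = 4; +1 → 5 = f.
Latitude extended square 3; −1 → 2.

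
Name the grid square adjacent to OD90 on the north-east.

Longitude square 9; +1 → 10, wraps to 0, carry into field.
Longitude field O = 14; +1 → 15 = P.
Latitude square 0; +1 → 1.

PD01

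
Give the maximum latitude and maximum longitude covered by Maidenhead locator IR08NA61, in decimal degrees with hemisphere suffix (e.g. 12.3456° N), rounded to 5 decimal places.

88.00833° N, 18.85833° W

Field I=8, R=17: +8·20° lon, +17·10° lat → SW at lon -20°, lat 80°.
Square 0, 8: +0·2° lon, +8·1° lat → SW at lon -20°, lat 88°.
Subsquare n=13, a=0: +13·0.0833333° lon, +0·0.0416667° lat → SW at lon -18.9167°, lat 88°.
Extended square 6, 1: +6·0.00833333° lon, +1·0.00416667° lat → SW at lon -18.8667°, lat 88.0042°.
Cell spans 0.00833333° lon × 0.00416667° lat. NE corner is SW corner plus one full cell.
latitude 88.00833° N, longitude 18.85833° W.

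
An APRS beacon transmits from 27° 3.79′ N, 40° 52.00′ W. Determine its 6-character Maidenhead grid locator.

GL97nb

Shift to the Maidenhead origin (180°W, 90°S): lon 139.1333, lat 117.0632.
Field: 139.1333/20 → 6 → G, 117.0632/10 → 11 → L; chars GL.
Square: 19.1333/2 → 9, 7.0632/1 → 7; chars 97.
Subsquare: 1.1333/0.0833333 → 13 → n, 0.0632/0.0416667 → 1 → b; chars nb.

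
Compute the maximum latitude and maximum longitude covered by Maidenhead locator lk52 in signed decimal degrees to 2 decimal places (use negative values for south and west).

13.00, 52.00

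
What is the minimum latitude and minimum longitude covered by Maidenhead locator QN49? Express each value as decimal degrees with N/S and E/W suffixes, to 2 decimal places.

Field Q=16, N=13: +16·20° lon, +13·10° lat → SW at lon 140°, lat 40°.
Square 4, 9: +4·2° lon, +9·1° lat → SW at lon 148°, lat 49°.
latitude 49.00° N, longitude 148.00° E.

49.00° N, 148.00° E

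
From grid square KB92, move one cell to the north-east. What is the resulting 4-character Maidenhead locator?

Longitude square 9; +1 → 10, wraps to 0, carry into field.
Longitude field K = 10; +1 → 11 = L.
Latitude square 2; +1 → 3.

LB03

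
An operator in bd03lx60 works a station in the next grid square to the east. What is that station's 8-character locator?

BD03lx70

Longitude extended square 6; +1 → 7.
The latitude characters are unchanged.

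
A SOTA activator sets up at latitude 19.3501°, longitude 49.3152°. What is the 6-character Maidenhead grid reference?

Add 180° to longitude and 90° to latitude: 229.3152, 109.3501.
Field: 229.3152/20 → 11 → L, 109.3501/10 → 10 → K; chars LK.
Square: 9.3152/2 → 4, 9.3501/1 → 9; chars 49.
Subsquare: 1.3152/0.0833333 → 15 → p, 0.3501/0.0416667 → 8 → i; chars pi.

LK49pi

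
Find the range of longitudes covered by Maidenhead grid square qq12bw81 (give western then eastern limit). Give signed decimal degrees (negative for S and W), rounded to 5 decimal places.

142.15000, 142.15833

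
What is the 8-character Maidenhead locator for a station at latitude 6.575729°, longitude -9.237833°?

Add 180° to longitude and 90° to latitude: 170.76217, 96.57573.
Field: 170.76217/20 → 8 → I, 96.57573/10 → 9 → J; chars IJ.
Square: 10.76217/2 → 5, 6.57573/1 → 6; chars 56.
Subsquare: 0.76217/0.0833333 → 9 → j, 0.57573/0.0416667 → 13 → n; chars jn.
Extended square: 0.01217/0.00833333 → 1, 0.03406/0.00416667 → 8; chars 18.

IJ56jn18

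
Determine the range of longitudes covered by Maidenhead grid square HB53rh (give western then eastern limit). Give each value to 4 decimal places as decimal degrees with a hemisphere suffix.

Field H=7, B=1: +7·20° lon, +1·10° lat → SW at lon -40°, lat -80°.
Square 5, 3: +5·2° lon, +3·1° lat → SW at lon -30°, lat -77°.
Subsquare r=17, h=7: +17·0.0833333° lon, +7·0.0416667° lat → SW at lon -28.5833°, lat -76.7083°.
Cell spans 0.0833333° lon × 0.0416667° lat.
west 28.5833° W, east 28.5000° W.

28.5833° W, 28.5000° W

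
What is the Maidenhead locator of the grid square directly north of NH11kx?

Latitude subsquare x = 23; +1 → 24, wraps to 0 = a, carry into square.
Latitude square 1; +1 → 2.
The longitude characters are unchanged.

NH12ka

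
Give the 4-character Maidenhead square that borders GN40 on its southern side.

GM49

Latitude square 0; −1 → -1, wraps to 9, carry into field.
Latitude field N = 13; −1 → 12 = M.
The longitude characters are unchanged.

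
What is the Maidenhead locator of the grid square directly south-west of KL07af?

Longitude subsquare a = 0; −1 → -1, wraps to 23 = x, carry into square.
Longitude square 0; −1 → -1, wraps to 9, carry into field.
Longitude field K = 10; −1 → 9 = J.
Latitude subsquare f = 5; −1 → 4 = e.

JL97xe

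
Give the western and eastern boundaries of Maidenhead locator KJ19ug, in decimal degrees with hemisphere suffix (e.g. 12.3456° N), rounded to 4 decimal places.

Field K=10, J=9: +10·20° lon, +9·10° lat → SW at lon 20°, lat 0°.
Square 1, 9: +1·2° lon, +9·1° lat → SW at lon 22°, lat 9°.
Subsquare u=20, g=6: +20·0.0833333° lon, +6·0.0416667° lat → SW at lon 23.6667°, lat 9.25°.
Cell spans 0.0833333° lon × 0.0416667° lat.
west 23.6667° E, east 23.7500° E.

23.6667° E, 23.7500° E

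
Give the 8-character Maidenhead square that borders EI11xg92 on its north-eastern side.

EI21ag03

Longitude extended square 9; +1 → 10, wraps to 0, carry into subsquare.
Longitude subsquare x = 23; +1 → 24, wraps to 0 = a, carry into square.
Longitude square 1; +1 → 2.
Latitude extended square 2; +1 → 3.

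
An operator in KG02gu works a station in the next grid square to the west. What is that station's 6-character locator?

KG02fu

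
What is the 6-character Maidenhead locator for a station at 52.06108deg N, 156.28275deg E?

QO82db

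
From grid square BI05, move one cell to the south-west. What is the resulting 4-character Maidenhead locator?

AI94

Longitude square 0; −1 → -1, wraps to 9, carry into field.
Longitude field B = 1; −1 → 0 = A.
Latitude square 5; −1 → 4.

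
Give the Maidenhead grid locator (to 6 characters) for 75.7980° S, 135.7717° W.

CB24ce

Add 180° to longitude and 90° to latitude: 44.2283, 14.2020.
Field: 44.2283/20 → 2 → C, 14.2020/10 → 1 → B; chars CB.
Square: 4.2283/2 → 2, 4.2020/1 → 4; chars 24.
Subsquare: 0.2283/0.0833333 → 2 → c, 0.2020/0.0416667 → 4 → e; chars ce.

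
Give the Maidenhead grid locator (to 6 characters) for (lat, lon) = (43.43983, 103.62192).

ON13tk

Shift to the Maidenhead origin (180°W, 90°S): lon 283.6219, lat 133.4398.
Field: 283.6219/20 → 14 → O, 133.4398/10 → 13 → N; chars ON.
Square: 3.6219/2 → 1, 3.4398/1 → 3; chars 13.
Subsquare: 1.6219/0.0833333 → 19 → t, 0.4398/0.0416667 → 10 → k; chars tk.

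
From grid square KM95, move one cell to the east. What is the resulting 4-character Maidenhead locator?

Longitude square 9; +1 → 10, wraps to 0, carry into field.
Longitude field K = 10; +1 → 11 = L.
The latitude characters are unchanged.

LM05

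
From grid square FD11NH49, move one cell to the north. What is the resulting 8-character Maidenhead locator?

FD11ni40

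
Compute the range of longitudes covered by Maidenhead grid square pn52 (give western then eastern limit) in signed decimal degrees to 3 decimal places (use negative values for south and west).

130.000, 132.000

Field P=15, N=13: +15·20° lon, +13·10° lat → SW at lon 120°, lat 40°.
Square 5, 2: +5·2° lon, +2·1° lat → SW at lon 130°, lat 42°.
Cell spans 2° lon × 1° lat.
west 130.000, east 132.000.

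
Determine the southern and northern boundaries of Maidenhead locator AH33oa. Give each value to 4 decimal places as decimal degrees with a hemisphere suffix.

Field A=0, H=7: +0·20° lon, +7·10° lat → SW at lon -180°, lat -20°.
Square 3, 3: +3·2° lon, +3·1° lat → SW at lon -174°, lat -17°.
Subsquare o=14, a=0: +14·0.0833333° lon, +0·0.0416667° lat → SW at lon -172.833°, lat -17°.
Cell spans 0.0833333° lon × 0.0416667° lat.
south 17.0000° S, north 16.9583° S.

17.0000° S, 16.9583° S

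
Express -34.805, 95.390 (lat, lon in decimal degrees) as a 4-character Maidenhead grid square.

NF75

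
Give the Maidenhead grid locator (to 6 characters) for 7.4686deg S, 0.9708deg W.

II92mm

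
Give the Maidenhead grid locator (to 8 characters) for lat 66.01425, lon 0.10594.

Shift to the Maidenhead origin (180°W, 90°S): lon 180.10594, lat 156.01425.
Field: lon ⌊180.10594/20⌋ = 9 → J; lat ⌊156.01425/10⌋ = 15 → P.
Square: lon ⌊0.10594/2⌋ = 0; lat ⌊6.01425/1⌋ = 6.
Subsquare: lon ⌊0.10594/0.0833333⌋ = 1 → b; lat ⌊0.01425/0.0416667⌋ = 0 → a.
Extended square: lon ⌊0.02261/0.00833333⌋ = 2; lat ⌊0.01425/0.00416667⌋ = 3.

JP06ba23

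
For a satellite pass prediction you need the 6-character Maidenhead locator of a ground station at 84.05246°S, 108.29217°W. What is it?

DA55uw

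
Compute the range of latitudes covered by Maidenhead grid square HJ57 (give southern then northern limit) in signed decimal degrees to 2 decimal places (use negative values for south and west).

7.00, 8.00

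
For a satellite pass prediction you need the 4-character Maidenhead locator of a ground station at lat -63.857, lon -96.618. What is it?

EC16

Shift to the Maidenhead origin (180°W, 90°S): lon 83.38, lat 26.14.
Field (20°×10°, letters A–R): lon ⌊83.38/20⌋ = 4 → E; lat ⌊26.14/10⌋ = 2 → C.
Square (2°×1°, digits 0–9): lon ⌊3.38/2⌋ = 1; lat ⌊6.14/1⌋ = 6.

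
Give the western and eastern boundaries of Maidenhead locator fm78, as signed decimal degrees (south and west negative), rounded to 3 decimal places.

-66.000, -64.000

Field F=5, M=12: +5·20° lon, +12·10° lat → SW at lon -80°, lat 30°.
Square 7, 8: +7·2° lon, +8·1° lat → SW at lon -66°, lat 38°.
Cell spans 2° lon × 1° lat.
west -66.000, east -64.000.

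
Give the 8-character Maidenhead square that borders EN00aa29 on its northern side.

Latitude extended square 9; +1 → 10, wraps to 0, carry into subsquare.
Latitude subsquare a = 0; +1 → 1 = b.
The longitude characters are unchanged.

EN00ab20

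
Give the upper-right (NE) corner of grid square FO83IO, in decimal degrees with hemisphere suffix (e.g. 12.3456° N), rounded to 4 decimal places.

Field F=5, O=14: +5·20° lon, +14·10° lat → SW at lon -80°, lat 50°.
Square 8, 3: +8·2° lon, +3·1° lat → SW at lon -64°, lat 53°.
Subsquare i=8, o=14: +8·0.0833333° lon, +14·0.0416667° lat → SW at lon -63.3333°, lat 53.5833°.
Cell spans 0.0833333° lon × 0.0416667° lat. NE corner is SW corner plus one full cell.
latitude 53.6250° N, longitude 63.2500° W.

53.6250° N, 63.2500° W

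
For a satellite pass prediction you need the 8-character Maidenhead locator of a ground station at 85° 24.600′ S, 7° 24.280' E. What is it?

JA34qo81

Add 180° to longitude and 90° to latitude: 187.40467, 4.59000.
Field: 187.40467/20 → 9 → J, 4.59000/10 → 0 → A; chars JA.
Square: 7.40467/2 → 3, 4.59000/1 → 4; chars 34.
Subsquare: 1.40467/0.0833333 → 16 → q, 0.59000/0.0416667 → 14 → o; chars qo.
Extended square: 0.07133/0.00833333 → 8, 0.00667/0.00416667 → 1; chars 81.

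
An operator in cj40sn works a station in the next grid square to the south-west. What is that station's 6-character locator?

Longitude subsquare s = 18; −1 → 17 = r.
Latitude subsquare n = 13; −1 → 12 = m.

CJ40rm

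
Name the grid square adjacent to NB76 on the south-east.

NB85

Longitude square 7; +1 → 8.
Latitude square 6; −1 → 5.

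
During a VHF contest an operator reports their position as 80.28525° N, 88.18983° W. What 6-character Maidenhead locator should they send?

ER50vg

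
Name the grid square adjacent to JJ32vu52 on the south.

JJ32vu51

Latitude extended square 2; −1 → 1.
The longitude characters are unchanged.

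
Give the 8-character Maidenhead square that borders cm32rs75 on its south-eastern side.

CM32rs84

Longitude extended square 7; +1 → 8.
Latitude extended square 5; −1 → 4.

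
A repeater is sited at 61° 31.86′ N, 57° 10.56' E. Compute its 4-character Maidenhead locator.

LP81

Shift to the Maidenhead origin (180°W, 90°S): lon 237.18, lat 151.53.
Field: 237.18/20 → 11 → L, 151.53/10 → 15 → P; chars LP.
Square: 17.18/2 → 8, 1.53/1 → 1; chars 81.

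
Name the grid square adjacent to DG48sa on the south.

DG47sx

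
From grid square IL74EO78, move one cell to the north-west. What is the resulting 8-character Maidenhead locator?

IL74eo69

Longitude extended square 7; −1 → 6.
Latitude extended square 8; +1 → 9.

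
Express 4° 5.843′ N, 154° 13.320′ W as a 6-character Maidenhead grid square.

Add 180° to longitude and 90° to latitude: 25.7780, 94.0974.
Field (20°×10°, letters A–R): lon ⌊25.7780/20⌋ = 1 → B; lat ⌊94.0974/10⌋ = 9 → J.
Square (2°×1°, digits 0–9): lon ⌊5.7780/2⌋ = 2; lat ⌊4.0974/1⌋ = 4.
Subsquare (5′×2.5′, letters a–x): lon ⌊1.7780/0.0833333⌋ = 21 → v; lat ⌊0.0974/0.0416667⌋ = 2 → c.

BJ24vc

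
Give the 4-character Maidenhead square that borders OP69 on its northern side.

Latitude square 9; +1 → 10, wraps to 0, carry into field.
Latitude field P = 15; +1 → 16 = Q.
The longitude characters are unchanged.

OQ60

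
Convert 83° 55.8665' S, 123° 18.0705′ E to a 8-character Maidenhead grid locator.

Offset from 180°W / 90°S: lon 303.30118°, lat 6.06889°.
Field: 303.30118/20 → 15 → P, 6.06889/10 → 0 → A; chars PA.
Square: 3.30118/2 → 1, 6.06889/1 → 6; chars 16.
Subsquare: 1.30118/0.0833333 → 15 → p, 0.06889/0.0416667 → 1 → b; chars pb.
Extended square: 0.05118/0.00833333 → 6, 0.02723/0.00416667 → 6; chars 66.

PA16pb66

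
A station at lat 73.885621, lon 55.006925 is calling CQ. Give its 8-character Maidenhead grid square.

LQ73mv02

Add 180° to longitude and 90° to latitude: 235.00692, 163.88562.
Field (20°×10°, letters A–R): lon ⌊235.00692/20⌋ = 11 → L; lat ⌊163.88562/10⌋ = 16 → Q.
Square (2°×1°, digits 0–9): lon ⌊15.00692/2⌋ = 7; lat ⌊3.88562/1⌋ = 3.
Subsquare (5′×2.5′, letters a–x): lon ⌊1.00692/0.0833333⌋ = 12 → m; lat ⌊0.88562/0.0416667⌋ = 21 → v.
Extended square (30″×15″, digits 0–9): lon ⌊0.00692/0.00833333⌋ = 0; lat ⌊0.01062/0.00416667⌋ = 2.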